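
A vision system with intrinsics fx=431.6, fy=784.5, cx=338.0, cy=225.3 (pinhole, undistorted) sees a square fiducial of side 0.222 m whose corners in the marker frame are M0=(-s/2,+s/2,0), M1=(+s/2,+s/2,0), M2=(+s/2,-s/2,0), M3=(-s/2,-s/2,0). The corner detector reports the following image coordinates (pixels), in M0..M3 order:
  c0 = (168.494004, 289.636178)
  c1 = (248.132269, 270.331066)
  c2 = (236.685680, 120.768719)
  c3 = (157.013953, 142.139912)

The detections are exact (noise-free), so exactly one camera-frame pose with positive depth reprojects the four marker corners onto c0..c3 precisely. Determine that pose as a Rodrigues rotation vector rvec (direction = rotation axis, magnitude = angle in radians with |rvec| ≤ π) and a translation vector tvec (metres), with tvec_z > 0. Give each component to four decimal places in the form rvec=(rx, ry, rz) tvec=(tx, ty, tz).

Intrinsics K: fx=431.6, fy=784.5, cx=338.0, cy=225.3
Marker side s = 0.222 m; corners in marker frame (Z=0):
  M0 = (-0.1110, +0.1110, 0)
  M1 = (+0.1110, +0.1110, 0)
  M2 = (+0.1110, -0.1110, 0)
  M3 = (-0.1110, -0.1110, 0)
Detected image corners:
  c0 = (168.494004, 289.636178) px
  c1 = (248.132269, 270.331066) px
  c2 = (236.685680, 120.768719) px
  c3 = (157.013953, 142.139912) px
Planar DLT: solve 8×8 A·h = b for H (H[2,2]=1):
  H  [+346.40946 +53.80447 +202.31775]
  H  [-104.19650 +671.22027 +205.87624]
  H  [-0.06119 +0.01070 +1.00000]
B = K⁻¹H; ‖b₁‖=0.860491, ‖b₂‖=0.860491; λ = 2/(‖b₁‖+‖b₂‖) = 1.162128, sign → tz>0 ⇒ λ=+1.162128
r₁ = λ·B[:,0] = (+0.98844,-0.13393,-0.07112); r₂ = λ·B[:,1] = (+0.13514,+0.99075,+0.01243)
r₃ = r₁×r₂ = (+0.06879,-0.02190,+0.99739); SVD([r₁ r₂ r₃]) → R = UVᵀ:
  R  [+0.98844 +0.13514 +0.06879]
  R  [-0.13393 +0.99075 -0.02190]
  R  [-0.07112 +0.01243 +0.99739]
t = (-0.36534, -0.02877, +1.16213) m
tr R = 2.976575; θ = arccos((tr R − 1)/2) = 0.153201 rad = 8.778°
axis k = ((R−Rᵀ)₃₂, (R−Rᵀ)₁₃, (R−Rᵀ)₂₁) / (2 sinθ) = (+0.112493, +0.458405, -0.881595)
rvec = θ·k = (+0.017234, +0.070228, -0.135061)

rvec=(0.0172, 0.0702, -0.1351) tvec=(-0.3653, -0.0288, 1.1621)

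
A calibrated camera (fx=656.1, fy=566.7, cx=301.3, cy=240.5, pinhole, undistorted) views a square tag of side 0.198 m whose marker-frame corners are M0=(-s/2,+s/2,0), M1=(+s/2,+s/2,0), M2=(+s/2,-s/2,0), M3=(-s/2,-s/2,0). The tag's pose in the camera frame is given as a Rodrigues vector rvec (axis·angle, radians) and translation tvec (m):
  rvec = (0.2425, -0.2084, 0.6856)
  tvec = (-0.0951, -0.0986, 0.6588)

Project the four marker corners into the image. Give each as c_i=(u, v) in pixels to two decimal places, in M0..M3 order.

Intrinsics K: fx=656.1, fy=566.7, cx=301.3, cy=240.5
Marker side s = 0.198 m; corners in marker frame (Z=0):
  M0 = (-0.0990, +0.0990, 0)
  M1 = (+0.0990, +0.0990, 0)
  M2 = (+0.0990, -0.0990, 0)
  M3 = (-0.0990, -0.0990, 0)
rvec = (0.2425, -0.2084, 0.6856), |rvec| = θ = 0.75649 rad = 43.344°
Rodrigues: sinθ=0.68638, 1−cosθ=0.27275; R = I + sinθ·[k]× + (1−cosθ)·[k]×²:
    [+0.75527 -0.64614 -0.10984]
    [+0.59797 +0.74795 -0.28812]
    [+0.26832 +0.15193 +0.95127]
t = (-0.0951, -0.0986, 0.6588) m
M0: Pc = R·M0+t = (-0.23384, -0.08375, +0.64728); u = 656.1·(-0.23384)/0.64728 + 301.3 = 64.2726, v = 566.7·(-0.08375)/0.64728 + 240.5 = 167.1739
M1: Pc = R·M1+t = (-0.08430, +0.03465, +0.70040); u = 656.1·(-0.08430)/0.70040 + 301.3 = 222.3365, v = 566.7·(+0.03465)/0.70040 + 240.5 = 268.5317
M2: Pc = R·M2+t = (+0.04364, -0.11345, +0.67032); u = 656.1·(+0.04364)/0.67032 + 301.3 = 344.0139, v = 566.7·(-0.11345)/0.67032 + 240.5 = 144.5897
M3: Pc = R·M3+t = (-0.10590, -0.23185, +0.61720); u = 656.1·(-0.10590)/0.61720 + 301.3 = 188.7200, v = 566.7·(-0.23185)/0.61720 + 240.5 = 27.6229

c0=(64.27, 167.17) c1=(222.34, 268.53) c2=(344.01, 144.59) c3=(188.72, 27.62)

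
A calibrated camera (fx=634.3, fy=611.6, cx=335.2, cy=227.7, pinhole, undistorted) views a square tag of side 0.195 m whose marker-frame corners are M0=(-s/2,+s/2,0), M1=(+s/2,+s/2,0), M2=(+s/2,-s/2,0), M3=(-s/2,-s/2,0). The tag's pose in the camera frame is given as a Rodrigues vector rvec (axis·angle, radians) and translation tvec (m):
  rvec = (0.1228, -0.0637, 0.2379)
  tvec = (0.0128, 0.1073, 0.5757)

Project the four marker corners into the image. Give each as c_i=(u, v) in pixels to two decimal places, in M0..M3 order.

c0=(220.17, 416.49) c1=(424.93, 458.05) c2=(480.03, 265.96) c3=(268.61, 217.54)

Intrinsics K: fx=634.3, fy=611.6, cx=335.2, cy=227.7
Marker side s = 0.195 m; corners in marker frame (Z=0):
  M0 = (-0.0975, +0.0975, 0)
  M1 = (+0.0975, +0.0975, 0)
  M2 = (+0.0975, -0.0975, 0)
  M3 = (-0.0975, -0.0975, 0)
rvec = (0.1228, -0.0637, 0.2379), |rvec| = θ = 0.27520 rad = 15.768°
Rodrigues: sinθ=0.27174, 1−cosθ=0.03763; R = I + sinθ·[k]× + (1−cosθ)·[k]×²:
    [+0.96986 -0.23880 -0.04838]
    [+0.23102 +0.96439 -0.12879]
    [+0.07741 +0.11373 +0.99049]
t = (0.0128, 0.1073, 0.5757) m
M0: Pc = R·M0+t = (-0.10504, +0.17880, +0.57924); u = 634.3·(-0.10504)/0.57924 + 335.2 = 220.1708, v = 611.6·(+0.17880)/0.57924 + 227.7 = 416.4921
M1: Pc = R·M1+t = (+0.08408, +0.22385, +0.59434); u = 634.3·(+0.08408)/0.59434 + 335.2 = 424.9328, v = 611.6·(+0.22385)/0.59434 + 227.7 = 458.0547
M2: Pc = R·M2+t = (+0.13064, +0.03580, +0.57216); u = 634.3·(+0.13064)/0.57216 + 335.2 = 480.0331, v = 611.6·(+0.03580)/0.57216 + 227.7 = 265.9644
M3: Pc = R·M3+t = (-0.05848, -0.00925, +0.55706); u = 634.3·(-0.05848)/0.55706 + 335.2 = 268.6127, v = 611.6·(-0.00925)/0.55706 + 227.7 = 217.5418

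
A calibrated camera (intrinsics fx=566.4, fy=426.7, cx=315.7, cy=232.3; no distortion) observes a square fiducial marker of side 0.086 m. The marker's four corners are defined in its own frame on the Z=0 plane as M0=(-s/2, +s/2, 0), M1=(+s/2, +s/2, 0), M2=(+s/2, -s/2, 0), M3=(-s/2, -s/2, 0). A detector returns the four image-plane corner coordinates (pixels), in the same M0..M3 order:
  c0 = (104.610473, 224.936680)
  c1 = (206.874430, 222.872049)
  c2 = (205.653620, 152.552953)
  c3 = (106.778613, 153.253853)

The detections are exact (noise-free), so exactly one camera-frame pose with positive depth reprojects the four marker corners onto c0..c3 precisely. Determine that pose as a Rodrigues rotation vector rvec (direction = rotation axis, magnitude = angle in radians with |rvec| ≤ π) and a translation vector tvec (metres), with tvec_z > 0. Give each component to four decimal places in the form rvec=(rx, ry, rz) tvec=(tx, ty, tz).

Intrinsics K: fx=566.4, fy=426.7, cx=315.7, cy=232.3
Marker side s = 0.086 m; corners in marker frame (Z=0):
  M0 = (-0.0430, +0.0430, 0)
  M1 = (+0.0430, +0.0430, 0)
  M2 = (+0.0430, -0.0430, 0)
  M3 = (-0.0430, -0.0430, 0)
Detected image corners:
  c0 = (104.610473, 224.936680) px
  c1 = (206.874430, 222.872049) px
  c2 = (205.653620, 152.552953) px
  c3 = (106.778613, 153.253853) px
Planar DLT: solve 8×8 A·h = b for H (H[2,2]=1):
  H  [+1202.73064 -66.28424 +156.44972]
  H  [+24.69866 +751.88768 +187.80088]
  H  [+0.21573 -0.39082 +1.00000]
B = K⁻¹H; ‖b₁‖=2.015685, ‖b₂‖=2.015685; λ = 2/(‖b₁‖+‖b₂‖) = 0.496109, sign → tz>0 ⇒ λ=+0.496109
r₁ = λ·B[:,0] = (+0.99382,-0.02955,+0.10702); r₂ = λ·B[:,1] = (+0.05001,+0.97975,-0.19389)
r₃ = r₁×r₂ = (-0.09913,+0.19804,+0.97517); SVD([r₁ r₂ r₃]) → R = UVᵀ:
  R  [+0.99382 +0.05001 -0.09913]
  R  [-0.02955 +0.97975 +0.19804]
  R  [+0.10702 -0.19389 +0.97517]
t = (-0.13949, -0.05174, +0.49611) m
tr R = 2.948734; θ = arccos((tr R − 1)/2) = 0.226907 rad = 13.001°
axis k = ((R−Rᵀ)₃₂, (R−Rᵀ)₁₃, (R−Rᵀ)₂₁) / (2 sinθ) = (-0.871088, -0.458189, -0.176827)
rvec = θ·k = (-0.197656, -0.103966, -0.040123)

rvec=(-0.1977, -0.1040, -0.0401) tvec=(-0.1395, -0.0517, 0.4961)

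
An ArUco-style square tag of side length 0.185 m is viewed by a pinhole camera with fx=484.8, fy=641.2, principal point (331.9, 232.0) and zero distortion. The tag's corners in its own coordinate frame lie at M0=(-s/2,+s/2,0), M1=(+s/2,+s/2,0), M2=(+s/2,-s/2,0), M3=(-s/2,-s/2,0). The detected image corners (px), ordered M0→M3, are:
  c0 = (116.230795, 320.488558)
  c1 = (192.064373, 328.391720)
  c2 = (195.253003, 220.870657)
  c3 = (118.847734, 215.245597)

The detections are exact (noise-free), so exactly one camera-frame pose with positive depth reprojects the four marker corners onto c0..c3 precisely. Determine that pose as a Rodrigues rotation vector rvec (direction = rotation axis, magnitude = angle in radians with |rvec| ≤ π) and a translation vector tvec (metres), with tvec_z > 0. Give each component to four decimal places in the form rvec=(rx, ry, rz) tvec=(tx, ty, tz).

Intrinsics K: fx=484.8, fy=641.2, cx=331.9, cy=232.0
Marker side s = 0.185 m; corners in marker frame (Z=0):
  M0 = (-0.0925, +0.0925, 0)
  M1 = (+0.0925, +0.0925, 0)
  M2 = (+0.0925, -0.0925, 0)
  M3 = (-0.0925, -0.0925, 0)
Detected image corners:
  c0 = (116.230795, 320.488558) px
  c1 = (192.064373, 328.391720) px
  c2 = (195.253003, 220.870657) px
  c3 = (118.847734, 215.245597) px
Planar DLT: solve 8×8 A·h = b for H (H[2,2]=1):
  H  [+393.08299 -10.05746 +155.17854]
  H  [+4.56282 +584.76149 +271.38980]
  H  [-0.11805 +0.03610 +1.00000]
B = K⁻¹H; ‖b₁‖=0.900792, ‖b₂‖=0.900792; λ = 2/(‖b₁‖+‖b₂‖) = 1.110134, sign → tz>0 ⇒ λ=+1.110134
r₁ = λ·B[:,0] = (+0.98983,+0.05532,-0.13105); r₂ = λ·B[:,1] = (-0.05046,+0.99792,+0.04007)
r₃ = r₁×r₂ = (+0.13299,-0.03305,+0.99057); SVD([r₁ r₂ r₃]) → R = UVᵀ:
  R  [+0.98983 -0.05046 +0.13299]
  R  [+0.05532 +0.99792 -0.03305]
  R  [-0.13105 +0.04007 +0.99057]
t = (-0.40467, +0.06820, +1.11013) m
tr R = 2.978319; θ = arccos((tr R − 1)/2) = 0.147379 rad = 8.444°
axis k = ((R−Rᵀ)₃₂, (R−Rᵀ)₁₃, (R−Rᵀ)₂₁) / (2 sinθ) = (+0.248971, +0.899049, +0.360172)
rvec = θ·k = (+0.036693, +0.132501, +0.053082)

rvec=(0.0367, 0.1325, 0.0531) tvec=(-0.4047, 0.0682, 1.1101)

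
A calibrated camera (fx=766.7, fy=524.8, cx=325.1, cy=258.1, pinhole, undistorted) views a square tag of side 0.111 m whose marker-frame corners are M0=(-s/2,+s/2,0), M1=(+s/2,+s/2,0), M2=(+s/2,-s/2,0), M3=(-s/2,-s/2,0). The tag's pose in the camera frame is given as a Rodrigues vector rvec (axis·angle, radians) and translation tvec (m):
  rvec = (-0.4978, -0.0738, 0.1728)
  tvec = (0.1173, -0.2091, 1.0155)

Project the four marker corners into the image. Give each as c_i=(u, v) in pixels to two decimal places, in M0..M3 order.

Intrinsics K: fx=766.7, fy=524.8, cx=325.1, cy=258.1
Marker side s = 0.111 m; corners in marker frame (Z=0):
  M0 = (-0.0555, +0.0555, 0)
  M1 = (+0.0555, +0.0555, 0)
  M2 = (+0.0555, -0.0555, 0)
  M3 = (-0.0555, -0.0555, 0)
rvec = (-0.4978, -0.0738, 0.1728), |rvec| = θ = 0.53208 rad = 30.486°
Rodrigues: sinθ=0.50733, 1−cosθ=0.13825; R = I + sinθ·[k]× + (1−cosθ)·[k]×²:
    [+0.98276 -0.14682 -0.11237]
    [+0.18270 +0.86441 +0.46841]
    [+0.02836 -0.48087 +0.87633]
t = (0.1173, -0.2091, 1.0155) m
M0: Pc = R·M0+t = (+0.05461, -0.17126, +0.98724); u = 766.7·(+0.05461)/0.98724 + 325.1 = 367.5094, v = 524.8·(-0.17126)/0.98724 + 258.1 = 167.0582
M1: Pc = R·M1+t = (+0.16369, -0.15099, +0.99039); u = 766.7·(+0.16369)/0.99039 + 325.1 = 451.8229, v = 524.8·(-0.15099)/0.99039 + 258.1 = 178.0938
M2: Pc = R·M2+t = (+0.17999, -0.24694, +1.04376); u = 766.7·(+0.17999)/1.04376 + 325.1 = 457.3137, v = 524.8·(-0.24694)/1.04376 + 258.1 = 133.9420
M3: Pc = R·M3+t = (+0.07091, -0.26721, +1.04061); u = 766.7·(+0.07091)/1.04061 + 325.1 = 377.3415, v = 524.8·(-0.26721)/1.04061 + 258.1 = 123.3389

c0=(367.51, 167.06) c1=(451.82, 178.09) c2=(457.31, 133.94) c3=(377.34, 123.34)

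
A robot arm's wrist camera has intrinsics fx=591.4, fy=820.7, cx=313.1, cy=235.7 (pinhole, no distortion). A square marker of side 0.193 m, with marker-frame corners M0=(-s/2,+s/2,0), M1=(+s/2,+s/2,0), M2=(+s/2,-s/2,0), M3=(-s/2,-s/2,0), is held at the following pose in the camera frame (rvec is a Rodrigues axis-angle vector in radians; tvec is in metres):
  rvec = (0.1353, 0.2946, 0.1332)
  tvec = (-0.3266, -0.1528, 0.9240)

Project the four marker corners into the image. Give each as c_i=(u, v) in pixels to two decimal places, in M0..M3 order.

Intrinsics K: fx=591.4, fy=820.7, cx=313.1, cy=235.7
Marker side s = 0.193 m; corners in marker frame (Z=0):
  M0 = (-0.0965, +0.0965, 0)
  M1 = (+0.0965, +0.0965, 0)
  M2 = (+0.0965, -0.0965, 0)
  M3 = (-0.0965, -0.0965, 0)
rvec = (0.1353, 0.2946, 0.1332), |rvec| = θ = 0.35048 rad = 20.081°
Rodrigues: sinθ=0.34335, 1−cosθ=0.06079; R = I + sinθ·[k]× + (1−cosθ)·[k]×²:
    [+0.94827 -0.11076 +0.29752]
    [+0.15022 +0.98216 -0.11313]
    [-0.27969 +0.15197 +0.94799]
t = (-0.3266, -0.1528, 0.9240) m
M0: Pc = R·M0+t = (-0.42880, -0.07252, +0.96565); u = 591.4·(-0.42880)/0.96565 + 313.1 = 50.4904, v = 820.7·(-0.07252)/0.96565 + 235.7 = 174.0681
M1: Pc = R·M1+t = (-0.24578, -0.04353, +0.91168); u = 591.4·(-0.24578)/0.91168 + 313.1 = 153.6629, v = 820.7·(-0.04353)/0.91168 + 235.7 = 196.5177
M2: Pc = R·M2+t = (-0.22440, -0.23308, +0.88235); u = 591.4·(-0.22440)/0.88235 + 313.1 = 162.6915, v = 820.7·(-0.23308)/0.88235 + 235.7 = 18.9019
M3: Pc = R·M3+t = (-0.40742, -0.26207, +0.93632); u = 591.4·(-0.40742)/0.93632 + 313.1 = 55.7666, v = 820.7·(-0.26207)/0.93632 + 235.7 = 5.9888

c0=(50.49, 174.07) c1=(153.66, 196.52) c2=(162.69, 18.90) c3=(55.77, 5.99)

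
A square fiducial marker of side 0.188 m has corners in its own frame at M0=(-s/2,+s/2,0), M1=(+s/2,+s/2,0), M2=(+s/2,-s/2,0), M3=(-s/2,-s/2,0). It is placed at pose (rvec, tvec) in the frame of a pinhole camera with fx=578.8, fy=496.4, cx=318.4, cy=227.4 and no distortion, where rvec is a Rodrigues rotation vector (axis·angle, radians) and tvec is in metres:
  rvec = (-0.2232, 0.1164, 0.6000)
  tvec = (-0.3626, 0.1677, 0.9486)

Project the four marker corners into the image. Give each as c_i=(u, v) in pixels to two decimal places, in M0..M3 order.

Intrinsics K: fx=578.8, fy=496.4, cx=318.4, cy=227.4
Marker side s = 0.188 m; corners in marker frame (Z=0):
  M0 = (-0.0940, +0.0940, 0)
  M1 = (+0.0940, +0.0940, 0)
  M2 = (+0.0940, -0.0940, 0)
  M3 = (-0.0940, -0.0940, 0)
rvec = (-0.2232, 0.1164, 0.6000), |rvec| = θ = 0.65067 rad = 37.280°
Rodrigues: sinθ=0.60572, 1−cosθ=0.20432; R = I + sinθ·[k]× + (1−cosθ)·[k]×²:
    [+0.81972 -0.57109 +0.04373]
    [+0.54601 +0.80222 +0.24149]
    [-0.17299 -0.17408 +0.96942]
t = (-0.3626, 0.1677, 0.9486) m
M0: Pc = R·M0+t = (-0.49334, +0.19178, +0.94850); u = 578.8·(-0.49334)/0.94850 + 318.4 = 17.3524, v = 496.4·(+0.19178)/0.94850 + 227.4 = 327.7706
M1: Pc = R·M1+t = (-0.33923, +0.29443, +0.91598); u = 578.8·(-0.33923)/0.91598 + 318.4 = 104.0435, v = 496.4·(+0.29443)/0.91598 + 227.4 = 386.9641
M2: Pc = R·M2+t = (-0.23186, +0.14362, +0.94870); u = 578.8·(-0.23186)/0.94870 + 318.4 = 176.9407, v = 496.4·(+0.14362)/0.94870 + 227.4 = 302.5461
M3: Pc = R·M3+t = (-0.38597, +0.04097, +0.98122); u = 578.8·(-0.38597)/0.98122 + 318.4 = 90.7248, v = 496.4·(+0.04097)/0.98122 + 227.4 = 248.1248

c0=(17.35, 327.77) c1=(104.04, 386.96) c2=(176.94, 302.55) c3=(90.72, 248.12)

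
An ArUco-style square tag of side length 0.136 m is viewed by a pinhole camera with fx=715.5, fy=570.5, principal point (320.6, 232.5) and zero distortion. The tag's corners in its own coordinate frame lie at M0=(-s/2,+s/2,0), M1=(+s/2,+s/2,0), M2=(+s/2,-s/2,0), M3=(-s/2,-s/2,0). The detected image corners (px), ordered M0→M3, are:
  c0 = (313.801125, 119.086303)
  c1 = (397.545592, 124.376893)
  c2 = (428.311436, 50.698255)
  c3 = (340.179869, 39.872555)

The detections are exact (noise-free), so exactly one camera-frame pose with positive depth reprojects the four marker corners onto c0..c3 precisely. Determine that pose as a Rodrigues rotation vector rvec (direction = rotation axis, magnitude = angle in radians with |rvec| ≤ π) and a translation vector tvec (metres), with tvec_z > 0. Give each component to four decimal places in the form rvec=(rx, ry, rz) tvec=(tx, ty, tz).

rvec=(0.6045, -0.4710, 0.1266) tvec=(0.0680, -0.2505, 0.9691)

Intrinsics K: fx=715.5, fy=570.5, cx=320.6, cy=232.5
Marker side s = 0.136 m; corners in marker frame (Z=0):
  M0 = (-0.0680, +0.0680, 0)
  M1 = (+0.0680, +0.0680, 0)
  M2 = (+0.0680, -0.0680, 0)
  M3 = (-0.0680, -0.0680, 0)
Detected image corners:
  c0 = (313.801125, 119.086303) px
  c1 = (397.545592, 124.376893) px
  c2 = (428.311436, 50.698255) px
  c3 = (340.179869, 39.872555) px
Planar DLT: solve 8×8 A·h = b for H (H[2,2]=1):
  H  [+807.46374 -13.17672 +370.83229]
  H  [+98.27418 +606.01138 +85.02605]
  H  [+0.47614 +0.53367 +1.00000]
B = K⁻¹H; ‖b₁‖=1.031864, ‖b₂‖=1.031864; λ = 2/(‖b₁‖+‖b₂‖) = 0.969120, sign → tz>0 ⇒ λ=+0.969120
r₁ = λ·B[:,0] = (+0.88692,-0.02111,+0.46144); r₂ = λ·B[:,1] = (-0.24959,+0.81867,+0.51719)
r₃ = r₁×r₂ = (-0.38868,-0.57388,+0.72083); SVD([r₁ r₂ r₃]) → R = UVᵀ:
  R  [+0.88692 -0.24959 -0.38868]
  R  [-0.02111 +0.81867 -0.57388]
  R  [+0.46144 +0.51719 +0.72083]
t = (+0.06804, -0.25052, +0.96912) m
tr R = 2.426421; θ = arccos((tr R − 1)/2) = 0.776729 rad = 44.503°
axis k = ((R−Rᵀ)₃₂, (R−Rᵀ)₁₃, (R−Rᵀ)₂₁) / (2 sinθ) = (+0.778276, -0.606403, +0.162977)
rvec = θ·k = (+0.604509, -0.471011, +0.126589)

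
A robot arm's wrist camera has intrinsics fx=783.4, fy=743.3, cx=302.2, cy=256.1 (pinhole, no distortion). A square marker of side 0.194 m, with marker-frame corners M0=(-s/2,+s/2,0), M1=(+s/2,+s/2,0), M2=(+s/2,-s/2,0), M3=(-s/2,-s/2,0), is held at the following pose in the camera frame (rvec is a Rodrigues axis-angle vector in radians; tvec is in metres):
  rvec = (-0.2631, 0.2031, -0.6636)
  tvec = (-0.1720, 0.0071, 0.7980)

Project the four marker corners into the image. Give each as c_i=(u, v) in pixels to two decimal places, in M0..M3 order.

c0=(110.42, 391.31) c1=(259.70, 275.11) c2=(155.17, 140.29) c3=(18.87, 251.48)

Intrinsics K: fx=783.4, fy=743.3, cx=302.2, cy=256.1
Marker side s = 0.194 m; corners in marker frame (Z=0):
  M0 = (-0.0970, +0.0970, 0)
  M1 = (+0.0970, +0.0970, 0)
  M2 = (+0.0970, -0.0970, 0)
  M3 = (-0.0970, -0.0970, 0)
rvec = (-0.2631, 0.2031, -0.6636), |rvec| = θ = 0.74218 rad = 42.524°
Rodrigues: sinθ=0.67590, 1−cosθ=0.26301; R = I + sinθ·[k]× + (1−cosθ)·[k]×²:
    [+0.77005 +0.57882 +0.26832]
    [-0.62985 +0.75669 +0.17525]
    [-0.10160 -0.30395 +0.94725]
t = (-0.1720, 0.0071, 0.7980) m
M0: Pc = R·M0+t = (-0.19055, +0.14159, +0.77837); u = 783.4·(-0.19055)/0.77837 + 302.2 = 110.4201, v = 743.3·(+0.14159)/0.77837 + 256.1 = 391.3142
M1: Pc = R·M1+t = (-0.04116, +0.01940, +0.75866); u = 783.4·(-0.04116)/0.75866 + 302.2 = 259.6978, v = 743.3·(+0.01940)/0.75866 + 256.1 = 275.1108
M2: Pc = R·M2+t = (-0.15345, -0.12739, +0.81763); u = 783.4·(-0.15345)/0.81763 + 302.2 = 155.1728, v = 743.3·(-0.12739)/0.81763 + 256.1 = 140.2870
M3: Pc = R·M3+t = (-0.30284, -0.00520, +0.83734); u = 783.4·(-0.30284)/0.83734 + 302.2 = 18.8680, v = 743.3·(-0.00520)/0.83734 + 256.1 = 251.4807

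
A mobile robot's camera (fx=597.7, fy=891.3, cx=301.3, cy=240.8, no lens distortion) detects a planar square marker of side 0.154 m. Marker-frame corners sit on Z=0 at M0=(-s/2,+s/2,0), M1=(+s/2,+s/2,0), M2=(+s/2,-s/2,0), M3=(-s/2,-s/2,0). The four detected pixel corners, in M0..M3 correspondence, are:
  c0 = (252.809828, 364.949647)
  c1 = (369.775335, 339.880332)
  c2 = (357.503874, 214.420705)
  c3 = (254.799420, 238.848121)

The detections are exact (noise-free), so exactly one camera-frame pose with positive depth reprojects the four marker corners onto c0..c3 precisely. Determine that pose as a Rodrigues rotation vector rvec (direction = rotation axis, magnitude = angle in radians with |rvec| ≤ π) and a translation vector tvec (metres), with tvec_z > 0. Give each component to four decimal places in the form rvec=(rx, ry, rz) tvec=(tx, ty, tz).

Intrinsics K: fx=597.7, fy=891.3, cx=301.3, cy=240.8
Marker side s = 0.154 m; corners in marker frame (Z=0):
  M0 = (-0.0770, +0.0770, 0)
  M1 = (+0.0770, +0.0770, 0)
  M2 = (+0.0770, -0.0770, 0)
  M3 = (-0.0770, -0.0770, 0)
Detected image corners:
  c0 = (252.809828, 364.949647) px
  c1 = (369.775335, 339.880332) px
  c2 = (357.503874, 214.420705) px
  c3 = (254.799420, 238.848121) px
Planar DLT: solve 8×8 A·h = b for H (H[2,2]=1):
  H  [+669.62047 -225.47578 +308.00022]
  H  [-198.65380 +574.45616 +285.59699]
  H  [-0.13154 -0.83696 +1.00000]
B = K⁻¹H; ‖b₁‖=1.208516, ‖b₂‖=1.208516; λ = 2/(‖b₁‖+‖b₂‖) = 0.827461, sign → tz>0 ⇒ λ=+0.827461
r₁ = λ·B[:,0] = (+0.98190,-0.15502,-0.10885); r₂ = λ·B[:,1] = (+0.03697,+0.72042,-0.69256)
r₃ = r₁×r₂ = (+0.18577,+0.67599,+0.71311); SVD([r₁ r₂ r₃]) → R = UVᵀ:
  R  [+0.98190 +0.03697 +0.18577]
  R  [-0.15502 +0.72042 +0.67599]
  R  [-0.10885 -0.69256 +0.71311]
t = (+0.00928, +0.04159, +0.82746) m
tr R = 2.415419; θ = arccos((tr R − 1)/2) = 0.784545 rad = 44.951°
axis k = ((R−Rᵀ)₃₂, (R−Rᵀ)₁₃, (R−Rᵀ)₂₁) / (2 sinθ) = (-0.968538, +0.208505, -0.135870)
rvec = θ·k = (-0.759862, +0.163581, -0.106596)

rvec=(-0.7599, 0.1636, -0.1066) tvec=(0.0093, 0.0416, 0.8275)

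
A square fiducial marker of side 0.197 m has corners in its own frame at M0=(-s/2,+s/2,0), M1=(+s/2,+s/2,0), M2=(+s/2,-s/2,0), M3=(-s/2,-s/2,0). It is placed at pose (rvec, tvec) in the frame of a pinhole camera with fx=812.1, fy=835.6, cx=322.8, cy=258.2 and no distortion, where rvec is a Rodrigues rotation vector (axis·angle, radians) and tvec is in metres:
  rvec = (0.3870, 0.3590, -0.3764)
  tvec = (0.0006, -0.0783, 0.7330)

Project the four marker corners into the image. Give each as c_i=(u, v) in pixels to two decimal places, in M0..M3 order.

Intrinsics K: fx=812.1, fy=835.6, cx=322.8, cy=258.2
Marker side s = 0.197 m; corners in marker frame (Z=0):
  M0 = (-0.0985, +0.0985, 0)
  M1 = (+0.0985, +0.0985, 0)
  M2 = (+0.0985, -0.0985, 0)
  M3 = (-0.0985, -0.0985, 0)
rvec = (0.3870, 0.3590, -0.3764), |rvec| = θ = 0.64833 rad = 37.146°
Rodrigues: sinθ=0.60385, 1−cosθ=0.20290; R = I + sinθ·[k]× + (1−cosθ)·[k]×²:
    [+0.86939 +0.41765 +0.26406]
    [-0.28351 +0.85931 -0.42568]
    [-0.40469 +0.29522 +0.86549]
t = (0.0006, -0.0783, 0.7330) m
M0: Pc = R·M0+t = (-0.04390, +0.03427, +0.80194); u = 812.1·(-0.04390)/0.80194 + 322.8 = 278.3469, v = 835.6·(+0.03427)/0.80194 + 258.2 = 293.9064
M1: Pc = R·M1+t = (+0.12737, -0.02158, +0.72222); u = 812.1·(+0.12737)/0.72222 + 322.8 = 466.0256, v = 835.6·(-0.02158)/0.72222 + 258.2 = 233.2275
M2: Pc = R·M2+t = (+0.04510, -0.19087, +0.66406); u = 812.1·(+0.04510)/0.66406 + 322.8 = 377.9507, v = 835.6·(-0.19087)/0.66406 + 258.2 = 18.0263
M3: Pc = R·M3+t = (-0.12617, -0.13502, +0.74378); u = 812.1·(-0.12617)/0.74378 + 322.8 = 185.0373, v = 835.6·(-0.13502)/0.74378 + 258.2 = 106.5167

c0=(278.35, 293.91) c1=(466.03, 233.23) c2=(377.95, 18.03) c3=(185.04, 106.52)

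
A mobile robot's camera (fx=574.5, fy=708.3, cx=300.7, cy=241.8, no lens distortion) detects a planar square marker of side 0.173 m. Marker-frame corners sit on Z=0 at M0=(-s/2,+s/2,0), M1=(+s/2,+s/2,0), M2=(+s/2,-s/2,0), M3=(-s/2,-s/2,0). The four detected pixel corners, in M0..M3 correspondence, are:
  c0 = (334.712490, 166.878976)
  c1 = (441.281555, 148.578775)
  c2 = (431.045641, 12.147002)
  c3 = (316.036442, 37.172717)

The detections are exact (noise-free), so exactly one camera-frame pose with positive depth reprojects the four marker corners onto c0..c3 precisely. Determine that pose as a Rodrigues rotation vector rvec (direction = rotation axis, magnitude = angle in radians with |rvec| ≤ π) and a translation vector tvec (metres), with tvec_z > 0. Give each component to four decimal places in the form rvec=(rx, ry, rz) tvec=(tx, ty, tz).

rvec=(0.4537, 0.1656, -0.1603) tvec=(0.1242, -0.1876, 0.8994)

Intrinsics K: fx=574.5, fy=708.3, cx=300.7, cy=241.8
Marker side s = 0.173 m; corners in marker frame (Z=0):
  M0 = (-0.0865, +0.0865, 0)
  M1 = (+0.0865, +0.0865, 0)
  M2 = (+0.0865, -0.0865, 0)
  M3 = (-0.0865, -0.0865, 0)
Detected image corners:
  c0 = (334.712490, 166.878976) px
  c1 = (441.281555, 148.578775) px
  c2 = (431.045641, 12.147002) px
  c3 = (316.036442, 37.172717) px
Planar DLT: solve 8×8 A·h = b for H (H[2,2]=1):
  H  [+557.21285 +262.41622 +380.02758]
  H  [-144.11814 +811.54902 +94.09310]
  H  [-0.21587 +0.46853 +1.00000]
B = K⁻¹H; ‖b₁‖=1.111808, ‖b₂‖=1.111808; λ = 2/(‖b₁‖+‖b₂‖) = 0.899436, sign → tz>0 ⇒ λ=+0.899436
r₁ = λ·B[:,0] = (+0.97400,-0.11672,-0.19416); r₂ = λ·B[:,1] = (+0.19027,+0.88669,+0.42141)
r₃ = r₁×r₂ = (+0.12297,-0.44740,+0.88584); SVD([r₁ r₂ r₃]) → R = UVᵀ:
  R  [+0.97400 +0.19027 +0.12297]
  R  [-0.11672 +0.88669 -0.44740]
  R  [-0.19416 +0.42141 +0.88584]
t = (+0.12420, -0.18757, +0.89944) m
tr R = 2.746527; θ = arccos((tr R − 1)/2) = 0.508936 rad = 29.160°
axis k = ((R−Rᵀ)₃₂, (R−Rᵀ)₁₃, (R−Rᵀ)₂₁) / (2 sinθ) = (+0.891542, +0.325439, -0.315027)
rvec = θ·k = (+0.453738, +0.165628, -0.160328)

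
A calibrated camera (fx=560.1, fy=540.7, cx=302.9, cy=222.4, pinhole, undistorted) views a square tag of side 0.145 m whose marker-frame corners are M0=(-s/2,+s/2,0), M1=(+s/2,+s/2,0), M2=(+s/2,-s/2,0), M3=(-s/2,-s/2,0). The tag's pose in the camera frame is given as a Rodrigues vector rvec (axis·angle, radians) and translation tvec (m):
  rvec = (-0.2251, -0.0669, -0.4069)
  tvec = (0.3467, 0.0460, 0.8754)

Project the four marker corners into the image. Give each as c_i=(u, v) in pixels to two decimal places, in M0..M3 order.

c0=(506.01, 310.35) c1=(587.99, 274.01) c2=(542.50, 194.29) c3=(462.44, 227.97)

Intrinsics K: fx=560.1, fy=540.7, cx=302.9, cy=222.4
Marker side s = 0.145 m; corners in marker frame (Z=0):
  M0 = (-0.0725, +0.0725, 0)
  M1 = (+0.0725, +0.0725, 0)
  M2 = (+0.0725, -0.0725, 0)
  M3 = (-0.0725, -0.0725, 0)
rvec = (-0.2251, -0.0669, -0.4069), |rvec| = θ = 0.46980 rad = 26.918°
Rodrigues: sinθ=0.45271, 1−cosθ=0.10834; R = I + sinθ·[k]× + (1−cosθ)·[k]×²:
    [+0.91653 +0.39949 -0.01951]
    [-0.38470 +0.89386 +0.23027]
    [+0.10943 -0.20355 +0.97293]
t = (0.3467, 0.0460, 0.8754) m
M0: Pc = R·M0+t = (+0.30921, +0.13870, +0.85271); u = 560.1·(+0.30921)/0.85271 + 302.9 = 506.0067, v = 540.7·(+0.13870)/0.85271 + 222.4 = 310.3464
M1: Pc = R·M1+t = (+0.44211, +0.08291, +0.86858); u = 560.1·(+0.44211)/0.86858 + 302.9 = 587.9948, v = 540.7·(+0.08291)/0.86858 + 222.4 = 274.0147
M2: Pc = R·M2+t = (+0.38419, -0.04670, +0.89809); u = 560.1·(+0.38419)/0.89809 + 302.9 = 542.4998, v = 540.7·(-0.04670)/0.89809 + 222.4 = 194.2867
M3: Pc = R·M3+t = (+0.25129, +0.00909, +0.88222); u = 560.1·(+0.25129)/0.88222 + 302.9 = 462.4363, v = 540.7·(+0.00909)/0.88222 + 222.4 = 227.9690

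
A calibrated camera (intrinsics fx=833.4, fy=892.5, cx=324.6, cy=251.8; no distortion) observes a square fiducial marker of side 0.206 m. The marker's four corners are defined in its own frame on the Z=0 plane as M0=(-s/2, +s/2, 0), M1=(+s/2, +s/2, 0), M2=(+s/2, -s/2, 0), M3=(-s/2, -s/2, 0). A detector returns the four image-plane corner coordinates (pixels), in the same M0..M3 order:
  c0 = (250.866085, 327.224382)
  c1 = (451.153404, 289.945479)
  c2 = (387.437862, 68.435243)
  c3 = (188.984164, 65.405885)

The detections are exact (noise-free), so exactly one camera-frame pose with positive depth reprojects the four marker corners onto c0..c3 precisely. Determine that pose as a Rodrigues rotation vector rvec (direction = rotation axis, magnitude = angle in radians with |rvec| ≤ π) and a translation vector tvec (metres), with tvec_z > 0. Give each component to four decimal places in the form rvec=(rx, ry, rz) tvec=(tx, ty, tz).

Intrinsics K: fx=833.4, fy=892.5, cx=324.6, cy=251.8
Marker side s = 0.206 m; corners in marker frame (Z=0):
  M0 = (-0.1030, +0.1030, 0)
  M1 = (+0.1030, +0.1030, 0)
  M2 = (+0.1030, -0.1030, 0)
  M3 = (-0.1030, -0.1030, 0)
Detected image corners:
  c0 = (250.866085, 327.224382) px
  c1 = (451.153404, 289.945479) px
  c2 = (387.437862, 68.435243) px
  c3 = (188.984164, 65.405885) px
Planar DLT: solve 8×8 A·h = b for H (H[2,2]=1):
  H  [+1219.82715 +211.51912 +326.76251]
  H  [+67.94387 +1110.14018 +183.40865]
  H  [+0.78891 -0.29314 +1.00000]
B = K⁻¹H; ‖b₁‖=1.407514, ‖b₂‖=1.407514; λ = 2/(‖b₁‖+‖b₂‖) = 0.710473, sign → tz>0 ⇒ λ=+0.710473
r₁ = λ·B[:,0] = (+0.82159,-0.10405,+0.56050); r₂ = λ·B[:,1] = (+0.26144,+0.94248,-0.20827)
r₃ = r₁×r₂ = (-0.50659,+0.31765,+0.80154); SVD([r₁ r₂ r₃]) → R = UVᵀ:
  R  [+0.82159 +0.26144 -0.50659]
  R  [-0.10405 +0.94248 +0.31765]
  R  [+0.56050 -0.20827 +0.80154]
t = (+0.00184, -0.05444, +0.71047) m
tr R = 2.565616; θ = arccos((tr R − 1)/2) = 0.671630 rad = 38.482°
axis k = ((R−Rᵀ)₃₂, (R−Rᵀ)₁₃, (R−Rᵀ)₂₁) / (2 sinθ) = (-0.422583, -0.857426, -0.293673)
rvec = θ·k = (-0.283820, -0.575873, -0.197240)

rvec=(-0.2838, -0.5759, -0.1972) tvec=(0.0018, -0.0544, 0.7105)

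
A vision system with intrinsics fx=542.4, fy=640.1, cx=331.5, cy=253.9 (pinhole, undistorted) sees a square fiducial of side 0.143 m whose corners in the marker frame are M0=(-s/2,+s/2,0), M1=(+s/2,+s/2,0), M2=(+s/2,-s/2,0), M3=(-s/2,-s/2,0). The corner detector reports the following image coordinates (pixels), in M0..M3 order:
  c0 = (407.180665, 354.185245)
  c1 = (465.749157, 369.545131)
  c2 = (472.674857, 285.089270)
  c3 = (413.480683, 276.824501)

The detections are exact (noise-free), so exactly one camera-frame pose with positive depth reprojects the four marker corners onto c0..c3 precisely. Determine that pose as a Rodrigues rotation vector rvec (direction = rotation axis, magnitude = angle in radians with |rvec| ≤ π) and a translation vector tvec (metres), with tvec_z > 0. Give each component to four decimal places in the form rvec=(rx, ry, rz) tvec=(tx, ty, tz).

rvec=(-0.0306, 0.7645, 0.0925) tvec=(0.2224, 0.1185, 1.1277)

Intrinsics K: fx=542.4, fy=640.1, cx=331.5, cy=253.9
Marker side s = 0.143 m; corners in marker frame (Z=0):
  M0 = (-0.0715, +0.0715, 0)
  M1 = (+0.0715, +0.0715, 0)
  M2 = (+0.0715, -0.0715, 0)
  M3 = (-0.0715, -0.0715, 0)
Detected image corners:
  c0 = (407.180665, 354.185245) px
  c1 = (465.749157, 369.545131) px
  c2 = (472.674857, 285.089270) px
  c3 = (413.480683, 276.824501) px
Planar DLT: solve 8×8 A·h = b for H (H[2,2]=1):
  H  [+141.72794 -43.79532 +438.47756]
  H  [-114.73992 +566.42246 +321.16721]
  H  [-0.61402 +0.00535 +1.00000]
B = K⁻¹H; ‖b₁‖=0.886780, ‖b₂‖=0.886780; λ = 2/(‖b₁‖+‖b₂‖) = 1.127676, sign → tz>0 ⇒ λ=+1.127676
r₁ = λ·B[:,0] = (+0.71785,+0.07251,-0.69242); r₂ = λ·B[:,1] = (-0.09474,+0.99548,+0.00603)
r₃ = r₁×r₂ = (+0.68973,+0.06127,+0.72147); SVD([r₁ r₂ r₃]) → R = UVᵀ:
  R  [+0.71785 -0.09474 +0.68973]
  R  [+0.07251 +0.99548 +0.06127]
  R  [-0.69242 +0.00603 +0.72147]
t = (+0.22241, +0.11851, +1.12768) m
tr R = 2.434802; θ = arccos((tr R − 1)/2) = 0.770732 rad = 44.160°
axis k = ((R−Rᵀ)₃₂, (R−Rᵀ)₁₃, (R−Rᵀ)₂₁) / (2 sinθ) = (-0.039644, +0.991977, +0.120038)
rvec = θ·k = (-0.030555, +0.764549, +0.092517)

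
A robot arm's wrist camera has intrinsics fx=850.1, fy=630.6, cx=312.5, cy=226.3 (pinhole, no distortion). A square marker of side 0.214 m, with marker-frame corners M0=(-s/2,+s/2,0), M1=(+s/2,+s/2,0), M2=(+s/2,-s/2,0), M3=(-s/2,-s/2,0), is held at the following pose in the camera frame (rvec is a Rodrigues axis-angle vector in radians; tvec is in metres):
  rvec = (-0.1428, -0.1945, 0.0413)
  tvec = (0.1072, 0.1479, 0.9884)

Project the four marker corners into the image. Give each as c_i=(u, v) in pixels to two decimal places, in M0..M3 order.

c0=(311.97, 390.39) c1=(491.57, 391.12) c2=(490.94, 255.81) c3=(316.99, 249.52)

Intrinsics K: fx=850.1, fy=630.6, cx=312.5, cy=226.3
Marker side s = 0.214 m; corners in marker frame (Z=0):
  M0 = (-0.1070, +0.1070, 0)
  M1 = (+0.1070, +0.1070, 0)
  M2 = (+0.1070, -0.1070, 0)
  M3 = (-0.1070, -0.1070, 0)
rvec = (-0.1428, -0.1945, 0.0413), |rvec| = θ = 0.24480 rad = 14.026°
Rodrigues: sinθ=0.24236, 1−cosθ=0.02981; R = I + sinθ·[k]× + (1−cosθ)·[k]×²:
    [+0.98033 -0.02707 -0.19550]
    [+0.05471 +0.98901 +0.13738]
    [+0.18963 -0.14537 +0.97103]
t = (0.1072, 0.1479, 0.9884) m
M0: Pc = R·M0+t = (-0.00059, +0.24787, +0.95255); u = 850.1·(-0.00059)/0.95255 + 312.5 = 311.9717, v = 630.6·(+0.24787)/0.95255 + 226.3 = 390.3923
M1: Pc = R·M1+t = (+0.20920, +0.25958, +0.99314); u = 850.1·(+0.20920)/0.99314 + 312.5 = 491.5692, v = 630.6·(+0.25958)/0.99314 + 226.3 = 391.1209
M2: Pc = R·M2+t = (+0.21499, +0.04793, +1.02425); u = 850.1·(+0.21499)/1.02425 + 312.5 = 490.9383, v = 630.6·(+0.04793)/1.02425 + 226.3 = 255.8092
M3: Pc = R·M3+t = (+0.00520, +0.03622, +0.98366); u = 850.1·(+0.00520)/0.98366 + 312.5 = 316.9950, v = 630.6·(+0.03622)/0.98366 + 226.3 = 249.5214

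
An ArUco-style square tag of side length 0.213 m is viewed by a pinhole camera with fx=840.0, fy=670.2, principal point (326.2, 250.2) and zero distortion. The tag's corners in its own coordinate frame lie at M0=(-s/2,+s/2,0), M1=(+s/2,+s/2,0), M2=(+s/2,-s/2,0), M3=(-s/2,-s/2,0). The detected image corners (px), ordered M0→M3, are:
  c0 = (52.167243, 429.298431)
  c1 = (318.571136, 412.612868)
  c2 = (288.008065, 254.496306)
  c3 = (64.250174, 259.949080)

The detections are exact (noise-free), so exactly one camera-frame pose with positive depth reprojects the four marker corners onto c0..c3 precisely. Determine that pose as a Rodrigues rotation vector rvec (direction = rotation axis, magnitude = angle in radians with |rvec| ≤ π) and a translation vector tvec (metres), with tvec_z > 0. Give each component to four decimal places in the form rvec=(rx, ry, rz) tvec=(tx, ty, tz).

Intrinsics K: fx=840.0, fy=670.2, cx=326.2, cy=250.2
Marker side s = 0.213 m; corners in marker frame (Z=0):
  M0 = (-0.1065, +0.1065, 0)
  M1 = (+0.1065, +0.1065, 0)
  M2 = (+0.1065, -0.1065, 0)
  M3 = (-0.1065, -0.1065, 0)
Detected image corners:
  c0 = (52.167243, 429.298431) px
  c1 = (318.571136, 412.612868) px
  c2 = (288.008065, 254.496306) px
  c3 = (64.250174, 259.949080) px
Planar DLT: solve 8×8 A·h = b for H (H[2,2]=1):
  H  [+1189.90927 -103.25635 +183.81603]
  H  [+40.61261 +487.53398 +331.72207]
  H  [+0.26618 -0.82697 +1.00000]
B = K⁻¹H; ‖b₁‖=1.340459, ‖b₂‖=1.340459; λ = 2/(‖b₁‖+‖b₂‖) = 0.746013, sign → tz>0 ⇒ λ=+0.746013
r₁ = λ·B[:,0] = (+0.97966,-0.02892,+0.19857); r₂ = λ·B[:,1] = (+0.14787,+0.77300,-0.61693)
r₃ = r₁×r₂ = (-0.13565,+0.63375,+0.76155); SVD([r₁ r₂ r₃]) → R = UVᵀ:
  R  [+0.97966 +0.14787 -0.13565]
  R  [-0.02892 +0.77300 +0.63375]
  R  [+0.19857 -0.61693 +0.76155]
t = (-0.12645, +0.09074, +0.74601) m
tr R = 2.514210; θ = arccos((tr R − 1)/2) = 0.711926 rad = 40.790°
axis k = ((R−Rᵀ)₃₂, (R−Rᵀ)₁₃, (R−Rᵀ)₂₁) / (2 sinθ) = (-0.957213, -0.255800, -0.135312)
rvec = θ·k = (-0.681465, -0.182110, -0.096332)

rvec=(-0.6815, -0.1821, -0.0963) tvec=(-0.1265, 0.0907, 0.7460)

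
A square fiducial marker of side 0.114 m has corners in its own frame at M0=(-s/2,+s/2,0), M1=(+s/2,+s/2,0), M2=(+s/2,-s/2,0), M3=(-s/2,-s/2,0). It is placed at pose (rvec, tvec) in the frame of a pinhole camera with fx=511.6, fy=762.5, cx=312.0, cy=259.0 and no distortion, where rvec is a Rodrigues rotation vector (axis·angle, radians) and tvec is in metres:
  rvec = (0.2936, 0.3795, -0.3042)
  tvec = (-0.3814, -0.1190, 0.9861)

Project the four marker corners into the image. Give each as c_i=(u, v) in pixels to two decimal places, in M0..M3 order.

Intrinsics K: fx=511.6, fy=762.5, cx=312.0, cy=259.0
Marker side s = 0.114 m; corners in marker frame (Z=0):
  M0 = (-0.0570, +0.0570, 0)
  M1 = (+0.0570, +0.0570, 0)
  M2 = (+0.0570, -0.0570, 0)
  M3 = (-0.0570, -0.0570, 0)
rvec = (0.2936, 0.3795, -0.3042), |rvec| = θ = 0.56812 rad = 32.551°
Rodrigues: sinθ=0.53805, 1−cosθ=0.15709; R = I + sinθ·[k]× + (1−cosθ)·[k]×²:
    [+0.88487 +0.34233 +0.31594]
    [-0.23387 +0.91301 -0.33425]
    [-0.40288 +0.22187 +0.88795]
t = (-0.3814, -0.1190, 0.9861) m
M0: Pc = R·M0+t = (-0.41232, -0.05363, +1.02171); u = 511.6·(-0.41232)/1.02171 + 312.0 = 105.5371, v = 762.5·(-0.05363)/1.02171 + 259.0 = 218.9776
M1: Pc = R·M1+t = (-0.31145, -0.08029, +0.97578); u = 511.6·(-0.31145)/0.97578 + 312.0 = 148.7077, v = 762.5·(-0.08029)/0.97578 + 259.0 = 196.2602
M2: Pc = R·M2+t = (-0.35048, -0.18437, +0.95049); u = 511.6·(-0.35048)/0.95049 + 312.0 = 123.3570, v = 762.5·(-0.18437)/0.95049 + 259.0 = 111.0933
M3: Pc = R·M3+t = (-0.45135, -0.15771, +0.99642); u = 511.6·(-0.45135)/0.99642 + 312.0 = 80.2591, v = 762.5·(-0.15771)/0.99642 + 259.0 = 138.3131

c0=(105.54, 218.98) c1=(148.71, 196.26) c2=(123.36, 111.09) c3=(80.26, 138.31)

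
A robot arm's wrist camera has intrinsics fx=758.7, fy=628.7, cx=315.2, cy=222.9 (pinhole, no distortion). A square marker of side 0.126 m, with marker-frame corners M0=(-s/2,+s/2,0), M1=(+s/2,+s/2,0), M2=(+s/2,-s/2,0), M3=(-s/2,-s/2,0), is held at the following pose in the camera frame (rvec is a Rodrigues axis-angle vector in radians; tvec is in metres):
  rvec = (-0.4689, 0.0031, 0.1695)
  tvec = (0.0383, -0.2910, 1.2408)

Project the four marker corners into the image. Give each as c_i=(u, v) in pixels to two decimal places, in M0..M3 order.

c0=(293.91, 95.69) c1=(371.72, 105.73) c2=(381.52, 56.04) c3=(307.13, 46.65)

Intrinsics K: fx=758.7, fy=628.7, cx=315.2, cy=222.9
Marker side s = 0.126 m; corners in marker frame (Z=0):
  M0 = (-0.0630, +0.0630, 0)
  M1 = (+0.0630, +0.0630, 0)
  M2 = (+0.0630, -0.0630, 0)
  M3 = (-0.0630, -0.0630, 0)
rvec = (-0.4689, 0.0031, 0.1695), |rvec| = θ = 0.49861 rad = 28.568°
Rodrigues: sinθ=0.47820, 1−cosθ=0.12175; R = I + sinθ·[k]× + (1−cosθ)·[k]×²:
    [+0.98593 -0.16328 -0.03595]
    [+0.16185 +0.87826 +0.44997]
    [-0.04190 -0.44945 +0.89232]
t = (0.0383, -0.2910, 1.2408) m
M0: Pc = R·M0+t = (-0.03410, -0.24587, +1.21512); u = 758.7·(-0.03410)/1.21512 + 315.2 = 293.9088, v = 628.7·(-0.24587)/1.21512 + 222.9 = 95.6897
M1: Pc = R·M1+t = (+0.09013, -0.22547, +1.20984); u = 758.7·(+0.09013)/1.20984 + 315.2 = 371.7191, v = 628.7·(-0.22547)/1.20984 + 222.9 = 105.7321
M2: Pc = R·M2+t = (+0.11070, -0.33613, +1.26648); u = 758.7·(+0.11070)/1.26648 + 315.2 = 381.5162, v = 628.7·(-0.33613)/1.26648 + 222.9 = 56.0377
M3: Pc = R·M3+t = (-0.01353, -0.35653, +1.27176); u = 758.7·(-0.01353)/1.27176 + 315.2 = 307.1301, v = 628.7·(-0.35653)/1.27176 + 222.9 = 46.6488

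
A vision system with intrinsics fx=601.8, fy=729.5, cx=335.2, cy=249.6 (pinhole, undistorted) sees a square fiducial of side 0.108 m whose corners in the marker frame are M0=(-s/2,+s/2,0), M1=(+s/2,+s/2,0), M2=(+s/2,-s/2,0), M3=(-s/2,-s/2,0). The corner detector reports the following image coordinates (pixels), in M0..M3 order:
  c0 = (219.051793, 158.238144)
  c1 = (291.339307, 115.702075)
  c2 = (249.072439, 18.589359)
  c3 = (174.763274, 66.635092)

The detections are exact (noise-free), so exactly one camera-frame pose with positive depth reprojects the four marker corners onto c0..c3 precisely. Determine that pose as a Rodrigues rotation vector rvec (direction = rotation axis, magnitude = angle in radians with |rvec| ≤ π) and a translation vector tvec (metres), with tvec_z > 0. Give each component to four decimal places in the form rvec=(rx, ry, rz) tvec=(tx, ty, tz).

rvec=(0.3993, 0.1714, -0.4399) tvec=(-0.1276, -0.1637, 0.7545)

Intrinsics K: fx=601.8, fy=729.5, cx=335.2, cy=249.6
Marker side s = 0.108 m; corners in marker frame (Z=0):
  M0 = (-0.0540, +0.0540, 0)
  M1 = (+0.0540, +0.0540, 0)
  M2 = (+0.0540, -0.0540, 0)
  M3 = (-0.0540, -0.0540, 0)
Detected image corners:
  c0 = (219.051793, 158.238144) px
  c1 = (291.339307, 115.702075) px
  c2 = (249.072439, 18.589359) px
  c3 = (174.763274, 66.635092) px
Planar DLT: solve 8×8 A·h = b for H (H[2,2]=1):
  H  [+602.37911 +505.45174 +233.43517]
  H  [-447.99368 +913.43659 +91.33016]
  H  [-0.32576 +0.44772 +1.00000]
B = K⁻¹H; ‖b₁‖=1.325468, ‖b₂‖=1.325468; λ = 2/(‖b₁‖+‖b₂‖) = 0.754450, sign → tz>0 ⇒ λ=+0.754450
r₁ = λ·B[:,0] = (+0.89207,-0.37923,-0.24577); r₂ = λ·B[:,1] = (+0.44552,+0.82911,+0.33778)
r₃ = r₁×r₂ = (+0.07567,-0.41082,+0.90857); SVD([r₁ r₂ r₃]) → R = UVᵀ:
  R  [+0.89207 +0.44552 +0.07567]
  R  [-0.37923 +0.82911 -0.41082]
  R  [-0.24577 +0.33778 +0.90857]
t = (-0.12758, -0.16368, +0.75445) m
tr R = 2.629745; θ = arccos((tr R − 1)/2) = 0.618287 rad = 35.425°
axis k = ((R−Rᵀ)₃₂, (R−Rᵀ)₁₃, (R−Rᵀ)₂₁) / (2 sinθ) = (+0.645746, +0.277276, -0.711429)
rvec = θ·k = (+0.399256, +0.171436, -0.439867)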